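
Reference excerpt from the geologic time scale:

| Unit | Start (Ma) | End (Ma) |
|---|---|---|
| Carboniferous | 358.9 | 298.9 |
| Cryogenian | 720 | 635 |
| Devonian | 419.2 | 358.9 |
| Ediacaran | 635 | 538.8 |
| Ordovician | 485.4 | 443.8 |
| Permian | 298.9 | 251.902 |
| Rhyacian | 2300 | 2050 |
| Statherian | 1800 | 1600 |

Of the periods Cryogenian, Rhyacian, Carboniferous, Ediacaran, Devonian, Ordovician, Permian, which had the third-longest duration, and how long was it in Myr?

Cryogenian, 85 million years

Start − end for each: Cryogenian 720 − 635 = 85; Rhyacian 2300 − 2050 = 250; Carboniferous 358.9 − 298.9 = 60; Ediacaran 635 − 538.8 = 96.2; Devonian 419.2 − 358.9 = 60.3; Ordovician 485.4 − 443.8 = 41.6; Permian 298.9 − 251.902 = 46.998.
Ranking these from longest: Rhyacian > Ediacaran > Cryogenian > Devonian > Carboniferous > Permian > Ordovician.
Position 3 in that ranking is Cryogenian, which lasted 85 Myr.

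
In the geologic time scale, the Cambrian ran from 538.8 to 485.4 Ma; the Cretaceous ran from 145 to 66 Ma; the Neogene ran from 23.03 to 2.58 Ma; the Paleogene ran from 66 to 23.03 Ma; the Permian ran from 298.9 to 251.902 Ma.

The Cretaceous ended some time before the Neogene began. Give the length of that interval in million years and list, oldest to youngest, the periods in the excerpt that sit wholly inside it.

The Cretaceous closes at 66 Ma and the Neogene opens at 23.03 Ma, so the interval is 66 − 23.03 = 42.97 Myr.
A period fits inside if it starts at or after 66 Ma and ends at or before 23.03 Ma; oldest first that gives Paleogene.

42.97 million years; Paleogene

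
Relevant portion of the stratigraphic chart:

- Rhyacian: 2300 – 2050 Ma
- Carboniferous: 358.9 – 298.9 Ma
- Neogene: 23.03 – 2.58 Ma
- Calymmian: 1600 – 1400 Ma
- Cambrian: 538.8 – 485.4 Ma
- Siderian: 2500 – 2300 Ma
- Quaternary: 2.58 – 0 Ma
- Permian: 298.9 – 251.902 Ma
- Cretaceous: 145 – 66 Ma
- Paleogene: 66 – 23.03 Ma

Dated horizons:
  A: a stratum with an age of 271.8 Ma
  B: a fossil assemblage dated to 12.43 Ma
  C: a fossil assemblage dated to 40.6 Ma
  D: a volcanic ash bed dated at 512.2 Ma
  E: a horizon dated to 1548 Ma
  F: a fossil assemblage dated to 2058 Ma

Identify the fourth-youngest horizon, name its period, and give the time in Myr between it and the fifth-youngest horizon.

Smaller Ma means younger, so youngest first: B 12.43 < C 40.6 < A 271.8 < D 512.2 < E 1548 < F 2058.
Counting 4 along gives D (512.2 Ma); the excerpt puts that inside the Cambrian, 538.8–485.4 Ma.
Next in line is E (1548 Ma), and 1548 − 512.2 = 1035.8 Myr.

D, in the Cambrian; 1035.8 million years to E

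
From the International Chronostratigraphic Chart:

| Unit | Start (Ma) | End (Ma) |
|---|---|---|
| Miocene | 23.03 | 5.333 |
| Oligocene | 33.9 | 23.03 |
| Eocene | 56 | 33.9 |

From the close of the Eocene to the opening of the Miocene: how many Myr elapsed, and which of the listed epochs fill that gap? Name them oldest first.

End of Eocene = 33.9 Ma; start of Miocene = 23.03 Ma.
Gap = 33.9 − 23.03 = 10.87 Myr.
Epochs wholly inside 33.9–23.03 Ma: Oligocene (33.9–23.03).

10.87 million years; Oligocene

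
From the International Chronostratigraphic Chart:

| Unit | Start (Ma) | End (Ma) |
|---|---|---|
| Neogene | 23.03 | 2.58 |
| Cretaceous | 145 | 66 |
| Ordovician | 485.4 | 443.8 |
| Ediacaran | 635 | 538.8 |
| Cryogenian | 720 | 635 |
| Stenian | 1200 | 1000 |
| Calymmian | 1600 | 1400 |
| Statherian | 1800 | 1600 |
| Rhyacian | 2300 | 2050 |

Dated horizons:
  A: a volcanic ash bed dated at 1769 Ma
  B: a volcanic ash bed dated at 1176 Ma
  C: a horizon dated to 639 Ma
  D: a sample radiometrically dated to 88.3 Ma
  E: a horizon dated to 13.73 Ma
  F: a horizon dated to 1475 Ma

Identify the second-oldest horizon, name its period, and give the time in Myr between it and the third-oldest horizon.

F, in the Calymmian; 299 million years to B

Larger Ma means older, so oldest first: A 1769 > F 1475 > B 1176 > C 639 > D 88.3 > E 13.73.
Counting 2 along gives F (1475 Ma); the excerpt puts that inside the Calymmian, 1600–1400 Ma.
Next in line is B (1176 Ma), and 1475 − 1176 = 299 Myr.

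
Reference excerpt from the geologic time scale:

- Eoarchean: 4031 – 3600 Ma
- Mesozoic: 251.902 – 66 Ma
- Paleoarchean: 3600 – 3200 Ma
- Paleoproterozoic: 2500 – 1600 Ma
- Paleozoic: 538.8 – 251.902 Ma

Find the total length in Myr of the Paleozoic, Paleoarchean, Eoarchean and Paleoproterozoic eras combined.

Duration is start − end for each: (538.8 − 251.902) + (3600 − 3200) + (4031 − 3600) + (2500 − 1600).
That is 286.898 + 400 + 431 + 900, which totals 2017.898 million years.

2017.898 million years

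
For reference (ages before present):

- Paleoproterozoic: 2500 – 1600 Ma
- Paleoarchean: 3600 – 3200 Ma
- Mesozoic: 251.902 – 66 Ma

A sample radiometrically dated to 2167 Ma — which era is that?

2167 Ma lies between 2500 and 1600 Ma, so it falls in the Paleoproterozoic.

Paleoproterozoic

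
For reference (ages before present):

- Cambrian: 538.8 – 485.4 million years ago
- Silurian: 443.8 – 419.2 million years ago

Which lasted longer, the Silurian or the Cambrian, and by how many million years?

Silurian: 443.8 − 419.2 = 24.6 Myr.
Cambrian: 538.8 − 485.4 = 53.4 Myr.
Difference: 53.4 − 24.6 = 28.8 Myr, so the Cambrian was longer.

Cambrian, by 28.8 million years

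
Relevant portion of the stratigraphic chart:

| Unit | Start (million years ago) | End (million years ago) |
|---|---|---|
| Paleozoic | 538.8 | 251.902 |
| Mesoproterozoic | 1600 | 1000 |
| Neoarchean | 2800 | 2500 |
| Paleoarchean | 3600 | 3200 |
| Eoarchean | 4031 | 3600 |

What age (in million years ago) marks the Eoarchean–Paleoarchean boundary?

The Eoarchean ends and the Paleoarchean begins at 3600 million years ago.

3600 million years ago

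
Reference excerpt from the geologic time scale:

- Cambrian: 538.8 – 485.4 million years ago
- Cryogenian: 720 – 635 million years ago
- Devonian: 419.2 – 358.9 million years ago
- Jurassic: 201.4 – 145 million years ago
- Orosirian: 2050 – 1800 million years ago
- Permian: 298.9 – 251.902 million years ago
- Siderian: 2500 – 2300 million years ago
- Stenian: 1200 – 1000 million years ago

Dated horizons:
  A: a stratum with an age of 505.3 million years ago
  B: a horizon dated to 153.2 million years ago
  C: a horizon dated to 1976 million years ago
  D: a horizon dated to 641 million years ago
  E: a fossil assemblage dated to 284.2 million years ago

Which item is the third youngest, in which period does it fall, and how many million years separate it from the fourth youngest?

A, in the Cambrian; 135.7 million years to D

Sorted youngest-first by Ma: B (153.2), E (284.2), A (505.3), D (641), C (1976).
The third youngest is A at 505.3 Ma, which lies in 538.8–485.4 Ma: the Cambrian.
The fourth youngest is D at 641 Ma; separation = |505.3 − 641| = 135.7 Myr.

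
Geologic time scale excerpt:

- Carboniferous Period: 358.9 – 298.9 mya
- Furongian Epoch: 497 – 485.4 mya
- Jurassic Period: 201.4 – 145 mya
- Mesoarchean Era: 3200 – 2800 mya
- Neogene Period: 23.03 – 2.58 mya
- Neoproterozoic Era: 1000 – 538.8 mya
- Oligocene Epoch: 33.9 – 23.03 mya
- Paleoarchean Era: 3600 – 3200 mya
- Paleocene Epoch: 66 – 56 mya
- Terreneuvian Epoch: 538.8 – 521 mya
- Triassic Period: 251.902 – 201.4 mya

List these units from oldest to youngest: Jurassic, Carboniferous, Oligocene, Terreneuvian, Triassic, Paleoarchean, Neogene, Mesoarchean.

The oldest of these is Paleoarchean (starts 3600 Ma) and the youngest is Neogene (ends 2.58 Ma).
In between, by decreasing start age: Mesoarchean (3200), Terreneuvian (538.8), Carboniferous (358.9), Triassic (251.902), Jurassic (201.4), Oligocene (33.9).

Paleoarchean → Mesoarchean → Terreneuvian → Carboniferous → Triassic → Jurassic → Oligocene → Neogene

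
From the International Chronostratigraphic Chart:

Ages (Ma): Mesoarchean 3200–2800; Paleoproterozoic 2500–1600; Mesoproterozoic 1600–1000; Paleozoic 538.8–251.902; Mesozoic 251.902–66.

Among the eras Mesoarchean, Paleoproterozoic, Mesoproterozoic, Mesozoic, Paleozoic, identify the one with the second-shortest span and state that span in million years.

Paleozoic, 286.898 million years

Durations: Mesoarchean 400; Paleoproterozoic 900; Mesoproterozoic 600; Mesozoic 185.902; Paleozoic 286.898 Myr.
Sorted shortest-first: Mesozoic (185.902), Paleozoic (286.898), Mesoarchean (400), Mesoproterozoic (600), Paleoproterozoic (900).
The second shortest is Paleozoic at 286.898 Myr.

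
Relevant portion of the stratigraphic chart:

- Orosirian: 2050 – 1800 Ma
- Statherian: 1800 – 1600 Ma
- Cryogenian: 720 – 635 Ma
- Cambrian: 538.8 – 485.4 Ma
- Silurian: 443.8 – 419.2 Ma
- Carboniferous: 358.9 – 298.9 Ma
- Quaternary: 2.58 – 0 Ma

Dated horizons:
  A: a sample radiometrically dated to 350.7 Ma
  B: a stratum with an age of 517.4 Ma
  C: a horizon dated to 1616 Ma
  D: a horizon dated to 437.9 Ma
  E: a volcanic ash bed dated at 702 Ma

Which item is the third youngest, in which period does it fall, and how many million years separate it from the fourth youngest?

B, in the Cambrian; 184.6 million years to E

Sorted youngest-first by Ma: A (350.7), D (437.9), B (517.4), E (702), C (1616).
The third youngest is B at 517.4 Ma, which lies in 538.8–485.4 Ma: the Cambrian.
The fourth youngest is E at 702 Ma; separation = |517.4 − 702| = 184.6 Myr.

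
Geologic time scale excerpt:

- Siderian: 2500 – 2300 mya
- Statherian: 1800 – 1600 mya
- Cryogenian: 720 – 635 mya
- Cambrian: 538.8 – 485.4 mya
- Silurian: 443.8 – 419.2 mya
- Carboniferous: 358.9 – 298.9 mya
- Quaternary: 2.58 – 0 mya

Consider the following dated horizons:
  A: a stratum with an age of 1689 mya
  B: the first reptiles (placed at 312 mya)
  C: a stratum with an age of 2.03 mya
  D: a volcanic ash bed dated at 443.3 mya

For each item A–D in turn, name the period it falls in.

Match each age against the start–end ranges in the excerpt: A = 1689 Ma → Statherian (1800–1600); B = 312 Ma → Carboniferous (358.9–298.9); C = 2.03 Ma → Quaternary (2.58–0); D = 443.3 Ma → Silurian (443.8–419.2).

A — Statherian; B — Carboniferous; C — Quaternary; D — Silurian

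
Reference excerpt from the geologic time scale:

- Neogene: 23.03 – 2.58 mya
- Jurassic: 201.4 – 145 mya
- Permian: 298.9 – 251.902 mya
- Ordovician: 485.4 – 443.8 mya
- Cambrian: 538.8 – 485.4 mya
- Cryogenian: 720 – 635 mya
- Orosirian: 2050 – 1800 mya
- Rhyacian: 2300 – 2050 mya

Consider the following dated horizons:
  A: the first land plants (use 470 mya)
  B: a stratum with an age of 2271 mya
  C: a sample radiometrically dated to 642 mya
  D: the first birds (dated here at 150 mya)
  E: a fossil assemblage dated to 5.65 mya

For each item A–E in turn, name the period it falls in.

Match each age against the start–end ranges in the excerpt: A = 470 Ma → Ordovician (485.4–443.8); B = 2271 Ma → Rhyacian (2300–2050); C = 642 Ma → Cryogenian (720–635); D = 150 Ma → Jurassic (201.4–145); E = 5.65 Ma → Neogene (23.03–2.58).

A — Ordovician; B — Rhyacian; C — Cryogenian; D — Jurassic; E — Neogene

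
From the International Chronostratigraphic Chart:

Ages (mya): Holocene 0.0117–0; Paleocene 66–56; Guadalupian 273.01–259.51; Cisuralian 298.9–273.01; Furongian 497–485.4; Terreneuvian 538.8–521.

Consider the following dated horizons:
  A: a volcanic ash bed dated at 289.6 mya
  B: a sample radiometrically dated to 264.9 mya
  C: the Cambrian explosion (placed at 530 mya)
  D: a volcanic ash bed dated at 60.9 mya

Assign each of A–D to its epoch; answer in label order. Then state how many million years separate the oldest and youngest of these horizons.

A — Cisuralian; B — Guadalupian; C — Terreneuvian; D — Paleocene; span 469.1 million years

A: 289.6 Ma lies in 298.9–273.01 Ma, so Cisuralian.
B: 264.9 Ma lies in 273.01–259.51 Ma, so Guadalupian.
C: 530 Ma lies in 538.8–521 Ma, so Terreneuvian.
D: 60.9 Ma lies in 66–56 Ma, so Paleocene.
Oldest = 530 Ma, youngest = 60.9 Ma → span 469.1 Myr.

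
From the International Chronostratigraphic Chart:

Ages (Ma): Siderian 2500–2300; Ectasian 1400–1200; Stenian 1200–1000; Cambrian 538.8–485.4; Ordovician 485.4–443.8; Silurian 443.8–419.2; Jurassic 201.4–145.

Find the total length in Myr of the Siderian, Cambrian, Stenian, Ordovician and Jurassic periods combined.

Each duration: Siderian = 200; Cambrian = 53.4; Stenian = 200; Ordovician = 41.6; Jurassic = 56.4.
Sum: 200 + 53.4 + 200 + 41.6 + 56.4 = 551.4 Myr.

551.4 million years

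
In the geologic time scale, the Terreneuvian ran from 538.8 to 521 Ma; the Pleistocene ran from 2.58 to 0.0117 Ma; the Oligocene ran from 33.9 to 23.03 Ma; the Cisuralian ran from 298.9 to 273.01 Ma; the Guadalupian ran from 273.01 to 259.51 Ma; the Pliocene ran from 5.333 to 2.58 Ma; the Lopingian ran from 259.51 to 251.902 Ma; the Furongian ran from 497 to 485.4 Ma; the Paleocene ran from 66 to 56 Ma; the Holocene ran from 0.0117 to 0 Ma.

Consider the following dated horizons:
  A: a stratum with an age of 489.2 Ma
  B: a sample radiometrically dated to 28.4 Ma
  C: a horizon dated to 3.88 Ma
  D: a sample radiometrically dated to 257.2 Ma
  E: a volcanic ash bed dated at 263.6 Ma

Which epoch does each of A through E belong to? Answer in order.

Match each age against the start–end ranges in the excerpt: A = 489.2 Ma → Furongian (497–485.4); B = 28.4 Ma → Oligocene (33.9–23.03); C = 3.88 Ma → Pliocene (5.333–2.58); D = 257.2 Ma → Lopingian (259.51–251.902); E = 263.6 Ma → Guadalupian (273.01–259.51).

A — Furongian; B — Oligocene; C — Pliocene; D — Lopingian; E — Guadalupian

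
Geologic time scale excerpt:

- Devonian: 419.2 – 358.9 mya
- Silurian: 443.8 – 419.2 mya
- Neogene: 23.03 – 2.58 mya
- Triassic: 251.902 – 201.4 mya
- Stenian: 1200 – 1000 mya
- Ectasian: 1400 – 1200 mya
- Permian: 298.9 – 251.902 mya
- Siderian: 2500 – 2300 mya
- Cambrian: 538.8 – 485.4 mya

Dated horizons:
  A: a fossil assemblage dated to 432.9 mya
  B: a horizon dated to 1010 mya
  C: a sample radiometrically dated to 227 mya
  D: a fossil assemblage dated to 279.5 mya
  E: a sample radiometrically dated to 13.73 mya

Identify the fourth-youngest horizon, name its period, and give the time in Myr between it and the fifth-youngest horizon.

Smaller Ma means younger, so youngest first: E 13.73 < C 227 < D 279.5 < A 432.9 < B 1010.
Counting 4 along gives A (432.9 Ma); the excerpt puts that inside the Silurian, 443.8–419.2 Ma.
Next in line is B (1010 Ma), and 1010 − 432.9 = 577.1 Myr.

A, in the Silurian; 577.1 million years to B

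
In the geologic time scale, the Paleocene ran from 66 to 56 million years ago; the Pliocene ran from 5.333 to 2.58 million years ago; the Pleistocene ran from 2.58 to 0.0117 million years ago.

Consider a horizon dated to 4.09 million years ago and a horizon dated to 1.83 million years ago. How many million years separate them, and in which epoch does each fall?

2.26 million years apart; the first in the Pliocene, the second in the Pleistocene

Elapsed time: 4.09 − 1.83 = 2.26 Myr.
4.09 Ma lies within 5.333–2.58 Ma: Pliocene.
1.83 Ma lies within 2.58–0.0117 Ma: Pleistocene.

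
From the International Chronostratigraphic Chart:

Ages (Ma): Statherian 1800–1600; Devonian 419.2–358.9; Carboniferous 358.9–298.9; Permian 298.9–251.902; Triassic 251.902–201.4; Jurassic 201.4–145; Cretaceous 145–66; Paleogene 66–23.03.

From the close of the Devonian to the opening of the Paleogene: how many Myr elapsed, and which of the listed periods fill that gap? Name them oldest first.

The Devonian closes at 358.9 Ma and the Paleogene opens at 66 Ma, so the interval is 358.9 − 66 = 292.9 Myr.
A period fits inside if it starts at or after 358.9 Ma and ends at or before 66 Ma; oldest first that gives Carboniferous, Permian, Triassic, Jurassic, Cretaceous.

292.9 million years; Carboniferous, Permian, Triassic, Jurassic, Cretaceous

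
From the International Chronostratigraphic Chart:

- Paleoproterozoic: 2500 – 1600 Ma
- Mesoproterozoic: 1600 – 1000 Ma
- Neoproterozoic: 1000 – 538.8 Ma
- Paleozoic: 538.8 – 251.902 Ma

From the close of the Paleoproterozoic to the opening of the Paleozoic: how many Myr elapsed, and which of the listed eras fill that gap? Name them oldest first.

The Paleoproterozoic closes at 1600 Ma and the Paleozoic opens at 538.8 Ma, so the interval is 1600 − 538.8 = 1061.2 Myr.
An era fits inside if it starts at or after 1600 Ma and ends at or before 538.8 Ma; oldest first that gives Mesoproterozoic, Neoproterozoic.

1061.2 million years; Mesoproterozoic, Neoproterozoic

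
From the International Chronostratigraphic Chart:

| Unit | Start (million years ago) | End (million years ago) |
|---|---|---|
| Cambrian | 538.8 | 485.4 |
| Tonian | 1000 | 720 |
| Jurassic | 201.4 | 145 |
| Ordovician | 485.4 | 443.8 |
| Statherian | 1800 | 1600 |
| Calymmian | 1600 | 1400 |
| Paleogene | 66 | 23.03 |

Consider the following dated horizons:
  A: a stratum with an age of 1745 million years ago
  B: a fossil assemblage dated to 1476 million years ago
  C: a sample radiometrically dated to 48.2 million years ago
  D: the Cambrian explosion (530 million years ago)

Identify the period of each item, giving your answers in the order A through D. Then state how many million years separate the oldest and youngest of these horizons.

A — Statherian; B — Calymmian; C — Paleogene; D — Cambrian; span 1696.8 million years

Match each age against the start–end ranges in the excerpt: A = 1745 Ma → Statherian (1800–1600); B = 1476 Ma → Calymmian (1600–1400); C = 48.2 Ma → Paleogene (66–23.03); D = 530 Ma → Cambrian (538.8–485.4).
The largest age is 1745 Ma and the smallest is 48.2 Ma; their difference is 1696.8 Myr.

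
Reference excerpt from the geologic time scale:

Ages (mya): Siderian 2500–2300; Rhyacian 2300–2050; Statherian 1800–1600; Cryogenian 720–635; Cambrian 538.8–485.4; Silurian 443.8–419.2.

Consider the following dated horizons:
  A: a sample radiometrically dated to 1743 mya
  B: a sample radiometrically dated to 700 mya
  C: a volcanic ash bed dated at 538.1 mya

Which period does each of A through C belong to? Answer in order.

A — Statherian; B — Cryogenian; C — Cambrian

A: 1743 Ma lies in 1800–1600 Ma, so Statherian.
B: 700 Ma lies in 720–635 Ma, so Cryogenian.
C: 538.1 Ma lies in 538.8–485.4 Ma, so Cambrian.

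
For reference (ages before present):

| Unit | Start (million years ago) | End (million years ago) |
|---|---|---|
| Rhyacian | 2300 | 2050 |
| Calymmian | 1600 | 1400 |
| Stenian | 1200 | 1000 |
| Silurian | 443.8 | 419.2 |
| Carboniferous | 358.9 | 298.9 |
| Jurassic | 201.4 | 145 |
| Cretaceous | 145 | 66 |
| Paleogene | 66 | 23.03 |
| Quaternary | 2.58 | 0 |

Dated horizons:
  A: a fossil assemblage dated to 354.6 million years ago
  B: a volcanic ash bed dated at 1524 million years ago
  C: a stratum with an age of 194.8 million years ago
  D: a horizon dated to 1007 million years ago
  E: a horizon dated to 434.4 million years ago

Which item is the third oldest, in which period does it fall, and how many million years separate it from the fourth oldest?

E, in the Silurian; 79.8 million years to A

Larger Ma means older, so oldest first: B 1524 > D 1007 > E 434.4 > A 354.6 > C 194.8.
Counting 3 along gives E (434.4 Ma); the excerpt puts that inside the Silurian, 443.8–419.2 Ma.
Next in line is A (354.6 Ma), and 434.4 − 354.6 = 79.8 Myr.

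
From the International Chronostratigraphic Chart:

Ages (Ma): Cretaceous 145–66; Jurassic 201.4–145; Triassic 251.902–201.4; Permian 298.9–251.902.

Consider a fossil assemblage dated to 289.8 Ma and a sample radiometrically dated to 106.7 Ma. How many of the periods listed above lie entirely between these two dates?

289.8 Ma sits inside the Permian (298.9–251.902) and 106.7 Ma inside the Cretaceous (145–66); neither of those is wholly between the two dates.
The listed periods lying completely between them are Triassic, Jurassic — 2 in all.

2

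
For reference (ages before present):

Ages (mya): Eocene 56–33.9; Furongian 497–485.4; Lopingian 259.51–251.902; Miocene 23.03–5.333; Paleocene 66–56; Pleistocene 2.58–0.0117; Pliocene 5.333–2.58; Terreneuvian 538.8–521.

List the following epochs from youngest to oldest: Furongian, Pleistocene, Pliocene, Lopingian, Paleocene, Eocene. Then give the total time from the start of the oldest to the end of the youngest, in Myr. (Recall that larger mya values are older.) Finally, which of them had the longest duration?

Start ages (Ma): Furongian 497, Lopingian 259.51, Paleocene 66, Eocene 56, Pliocene 5.333, Pleistocene 2.58.
Ordered youngest to oldest: Pleistocene, Pliocene, Eocene, Paleocene, Lopingian, Furongian.
Span = 497 − 0.0117 = 496.9883 Myr.
Durations: Eocene 22.1, Paleocene 10, Pliocene 2.753, Pleistocene 2.5683, Furongian 11.6, Lopingian 7.608 → longest is Eocene (22.1 Myr).

Pleistocene → Pliocene → Eocene → Paleocene → Lopingian → Furongian; total span 496.9883 Myr; longest is Eocene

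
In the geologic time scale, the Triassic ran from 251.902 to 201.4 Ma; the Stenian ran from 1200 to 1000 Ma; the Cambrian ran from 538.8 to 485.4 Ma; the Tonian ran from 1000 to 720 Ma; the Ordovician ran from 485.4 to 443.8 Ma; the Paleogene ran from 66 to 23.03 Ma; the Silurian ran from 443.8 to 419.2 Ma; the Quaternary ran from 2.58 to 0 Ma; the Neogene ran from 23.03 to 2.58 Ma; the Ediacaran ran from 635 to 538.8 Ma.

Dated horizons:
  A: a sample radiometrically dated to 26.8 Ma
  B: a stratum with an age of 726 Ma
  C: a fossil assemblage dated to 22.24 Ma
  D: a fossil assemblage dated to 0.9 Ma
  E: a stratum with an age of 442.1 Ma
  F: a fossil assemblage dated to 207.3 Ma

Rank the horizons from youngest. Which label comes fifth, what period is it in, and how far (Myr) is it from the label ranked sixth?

Sorted youngest-first by Ma: D (0.9), C (22.24), A (26.8), F (207.3), E (442.1), B (726).
The fifth youngest is E at 442.1 Ma, which lies in 443.8–419.2 Ma: the Silurian.
The sixth youngest is B at 726 Ma; separation = |442.1 − 726| = 283.9 Myr.

E, in the Silurian; 283.9 million years to B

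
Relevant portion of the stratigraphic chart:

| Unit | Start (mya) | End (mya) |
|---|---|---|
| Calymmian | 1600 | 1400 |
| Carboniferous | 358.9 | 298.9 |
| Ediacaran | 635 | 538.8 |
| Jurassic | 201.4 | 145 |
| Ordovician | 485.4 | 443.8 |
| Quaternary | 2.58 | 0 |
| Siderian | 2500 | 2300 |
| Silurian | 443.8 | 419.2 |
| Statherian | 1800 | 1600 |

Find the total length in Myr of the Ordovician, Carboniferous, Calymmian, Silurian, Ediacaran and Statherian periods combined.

622.4 million years

Each duration: Ordovician = 41.6; Carboniferous = 60; Calymmian = 200; Silurian = 24.6; Ediacaran = 96.2; Statherian = 200.
Sum: 41.6 + 60 + 200 + 24.6 + 96.2 + 200 = 622.4 Myr.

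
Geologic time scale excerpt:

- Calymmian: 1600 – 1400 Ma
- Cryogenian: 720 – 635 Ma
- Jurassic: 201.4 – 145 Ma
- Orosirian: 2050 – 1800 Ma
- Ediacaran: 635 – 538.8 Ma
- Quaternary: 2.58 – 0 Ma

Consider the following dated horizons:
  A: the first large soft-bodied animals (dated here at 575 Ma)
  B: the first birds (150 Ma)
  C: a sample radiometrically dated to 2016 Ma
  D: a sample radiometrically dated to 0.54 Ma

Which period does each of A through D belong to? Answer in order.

A: 575 Ma lies in 635–538.8 Ma, so Ediacaran.
B: 150 Ma lies in 201.4–145 Ma, so Jurassic.
C: 2016 Ma lies in 2050–1800 Ma, so Orosirian.
D: 0.54 Ma lies in 2.58–0 Ma, so Quaternary.

A — Ediacaran; B — Jurassic; C — Orosirian; D — Quaternary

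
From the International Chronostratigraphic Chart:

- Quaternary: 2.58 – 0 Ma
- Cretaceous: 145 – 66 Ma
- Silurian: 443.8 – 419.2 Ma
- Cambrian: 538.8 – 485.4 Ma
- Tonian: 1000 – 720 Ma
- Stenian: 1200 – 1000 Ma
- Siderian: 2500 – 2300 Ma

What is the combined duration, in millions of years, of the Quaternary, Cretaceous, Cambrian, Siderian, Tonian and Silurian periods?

639.58 million years

Duration is start − end for each: (2.58 − 0) + (145 − 66) + (538.8 − 485.4) + (2500 − 2300) + (1000 − 720) + (443.8 − 419.2).
That is 2.58 + 79 + 53.4 + 200 + 280 + 24.6, which totals 639.58 million years.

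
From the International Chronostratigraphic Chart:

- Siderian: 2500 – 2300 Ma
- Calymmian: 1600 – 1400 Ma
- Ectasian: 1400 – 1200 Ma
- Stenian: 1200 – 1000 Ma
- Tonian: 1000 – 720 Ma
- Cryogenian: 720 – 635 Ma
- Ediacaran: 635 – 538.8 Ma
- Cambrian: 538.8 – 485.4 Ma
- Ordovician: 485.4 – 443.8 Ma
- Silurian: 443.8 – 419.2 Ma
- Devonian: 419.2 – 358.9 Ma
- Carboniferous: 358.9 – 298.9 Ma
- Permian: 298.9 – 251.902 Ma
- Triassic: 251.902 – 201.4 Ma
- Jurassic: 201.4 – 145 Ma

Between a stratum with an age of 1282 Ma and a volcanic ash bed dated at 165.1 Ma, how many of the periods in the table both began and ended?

The older date is 1282 Ma and the younger is 165.1 Ma.
Periods with start < 1282 and end > 165.1 Ma: Stenian (1200–1000), Tonian (1000–720), Cryogenian (720–635), Ediacaran (635–538.8), Cambrian (538.8–485.4), Ordovician (485.4–443.8), Silurian (443.8–419.2), Devonian (419.2–358.9), Carboniferous (358.9–298.9), Permian (298.9–251.902), Triassic (251.902–201.4).
That is 11 complete periods.

11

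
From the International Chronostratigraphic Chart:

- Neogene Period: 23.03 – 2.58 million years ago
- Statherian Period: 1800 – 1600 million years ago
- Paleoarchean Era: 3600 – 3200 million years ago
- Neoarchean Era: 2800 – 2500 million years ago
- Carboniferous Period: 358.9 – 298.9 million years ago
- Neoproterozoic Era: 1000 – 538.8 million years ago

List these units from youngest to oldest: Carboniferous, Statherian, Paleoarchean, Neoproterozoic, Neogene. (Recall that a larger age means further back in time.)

The oldest of these is Paleoarchean (starts 3600 Ma) and the youngest is Neogene (ends 2.58 Ma).
In between, by decreasing start age: Statherian (1800), Neoproterozoic (1000), Carboniferous (358.9).
Listing youngest first means reversing that sequence.

Neogene → Carboniferous → Neoproterozoic → Statherian → Paleoarchean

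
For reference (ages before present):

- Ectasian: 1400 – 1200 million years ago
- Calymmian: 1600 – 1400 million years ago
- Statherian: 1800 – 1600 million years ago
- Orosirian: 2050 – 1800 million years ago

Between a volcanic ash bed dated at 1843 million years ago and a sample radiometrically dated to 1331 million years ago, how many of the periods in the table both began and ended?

1843 Ma sits inside the Orosirian (2050–1800) and 1331 Ma inside the Ectasian (1400–1200); neither of those is wholly between the two dates.
The listed periods lying completely between them are Statherian, Calymmian — 2 in all.

2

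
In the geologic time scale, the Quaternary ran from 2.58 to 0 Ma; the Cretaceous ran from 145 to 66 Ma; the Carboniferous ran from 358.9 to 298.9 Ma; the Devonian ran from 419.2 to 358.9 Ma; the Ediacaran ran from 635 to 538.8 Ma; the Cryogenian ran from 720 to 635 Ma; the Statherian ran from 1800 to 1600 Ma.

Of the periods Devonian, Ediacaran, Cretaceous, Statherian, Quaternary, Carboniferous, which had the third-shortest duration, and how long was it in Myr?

Start − end for each: Devonian 419.2 − 358.9 = 60.3; Ediacaran 635 − 538.8 = 96.2; Cretaceous 145 − 66 = 79; Statherian 1800 − 1600 = 200; Quaternary 2.58 − 0 = 2.58; Carboniferous 358.9 − 298.9 = 60.
Ranking these from shortest: Quaternary < Carboniferous < Devonian < Cretaceous < Ediacaran < Statherian.
Position 3 in that ranking is Devonian, which lasted 60.3 Myr.

Devonian, 60.3 million years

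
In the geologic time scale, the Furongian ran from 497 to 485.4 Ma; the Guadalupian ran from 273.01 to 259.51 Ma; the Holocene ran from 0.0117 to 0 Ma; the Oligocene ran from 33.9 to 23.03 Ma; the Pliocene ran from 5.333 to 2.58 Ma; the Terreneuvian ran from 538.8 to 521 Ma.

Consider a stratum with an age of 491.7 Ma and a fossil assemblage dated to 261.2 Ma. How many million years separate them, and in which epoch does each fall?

Elapsed time: 491.7 − 261.2 = 230.5 Myr.
491.7 Ma lies within 497–485.4 Ma: Furongian.
261.2 Ma lies within 273.01–259.51 Ma: Guadalupian.

230.5 million years apart; the first in the Furongian, the second in the Guadalupian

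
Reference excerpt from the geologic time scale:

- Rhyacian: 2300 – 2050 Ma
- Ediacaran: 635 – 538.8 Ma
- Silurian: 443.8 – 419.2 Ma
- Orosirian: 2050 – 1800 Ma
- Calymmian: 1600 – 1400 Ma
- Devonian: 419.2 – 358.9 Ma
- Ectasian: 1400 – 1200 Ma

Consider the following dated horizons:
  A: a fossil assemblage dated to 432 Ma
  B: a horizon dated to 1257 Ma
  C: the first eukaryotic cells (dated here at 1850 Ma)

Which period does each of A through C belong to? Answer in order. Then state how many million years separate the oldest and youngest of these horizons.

A: 432 Ma lies in 443.8–419.2 Ma, so Silurian.
B: 1257 Ma lies in 1400–1200 Ma, so Ectasian.
C: 1850 Ma lies in 2050–1800 Ma, so Orosirian.
Oldest = 1850 Ma, youngest = 432 Ma → span 1418 Myr.

A — Silurian; B — Ectasian; C — Orosirian; span 1418 million years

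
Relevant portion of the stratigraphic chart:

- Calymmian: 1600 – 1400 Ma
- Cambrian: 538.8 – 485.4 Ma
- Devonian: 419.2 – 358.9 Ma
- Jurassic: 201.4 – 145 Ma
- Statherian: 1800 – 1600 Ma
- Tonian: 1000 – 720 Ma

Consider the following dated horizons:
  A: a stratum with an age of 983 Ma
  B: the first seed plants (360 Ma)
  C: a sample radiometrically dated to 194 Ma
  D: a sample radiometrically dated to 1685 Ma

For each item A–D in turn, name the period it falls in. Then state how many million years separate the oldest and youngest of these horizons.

A — Tonian; B — Devonian; C — Jurassic; D — Statherian; span 1491 million years

Match each age against the start–end ranges in the excerpt: A = 983 Ma → Tonian (1000–720); B = 360 Ma → Devonian (419.2–358.9); C = 194 Ma → Jurassic (201.4–145); D = 1685 Ma → Statherian (1800–1600).
The largest age is 1685 Ma and the smallest is 194 Ma; their difference is 1491 Myr.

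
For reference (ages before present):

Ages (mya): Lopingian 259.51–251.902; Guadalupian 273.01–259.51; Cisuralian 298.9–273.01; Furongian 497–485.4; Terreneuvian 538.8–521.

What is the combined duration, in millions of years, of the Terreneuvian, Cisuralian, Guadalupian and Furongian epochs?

Duration is start − end for each: (538.8 − 521) + (298.9 − 273.01) + (273.01 − 259.51) + (497 − 485.4).
That is 17.8 + 25.89 + 13.5 + 11.6, which totals 68.79 million years.

68.79 million years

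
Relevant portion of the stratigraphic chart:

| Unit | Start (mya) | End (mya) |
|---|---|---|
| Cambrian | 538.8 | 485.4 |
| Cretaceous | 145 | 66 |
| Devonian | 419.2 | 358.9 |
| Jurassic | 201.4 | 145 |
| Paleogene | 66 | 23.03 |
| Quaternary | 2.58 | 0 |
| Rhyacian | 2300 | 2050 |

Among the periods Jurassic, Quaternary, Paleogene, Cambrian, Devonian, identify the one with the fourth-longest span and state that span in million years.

Paleogene, 42.97 million years

Start − end for each: Jurassic 201.4 − 145 = 56.4; Quaternary 2.58 − 0 = 2.58; Paleogene 66 − 23.03 = 42.97; Cambrian 538.8 − 485.4 = 53.4; Devonian 419.2 − 358.9 = 60.3.
Ranking these from longest: Devonian > Jurassic > Cambrian > Paleogene > Quaternary.
Position 4 in that ranking is Paleogene, which lasted 42.97 Myr.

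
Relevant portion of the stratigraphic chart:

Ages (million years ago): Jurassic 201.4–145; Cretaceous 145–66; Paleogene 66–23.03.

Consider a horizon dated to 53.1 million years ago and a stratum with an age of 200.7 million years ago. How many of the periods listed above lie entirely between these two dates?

200.7 Ma sits inside the Jurassic (201.4–145) and 53.1 Ma inside the Paleogene (66–23.03); neither of those is wholly between the two dates.
The listed periods lying completely between them are Cretaceous — 1 in all.

1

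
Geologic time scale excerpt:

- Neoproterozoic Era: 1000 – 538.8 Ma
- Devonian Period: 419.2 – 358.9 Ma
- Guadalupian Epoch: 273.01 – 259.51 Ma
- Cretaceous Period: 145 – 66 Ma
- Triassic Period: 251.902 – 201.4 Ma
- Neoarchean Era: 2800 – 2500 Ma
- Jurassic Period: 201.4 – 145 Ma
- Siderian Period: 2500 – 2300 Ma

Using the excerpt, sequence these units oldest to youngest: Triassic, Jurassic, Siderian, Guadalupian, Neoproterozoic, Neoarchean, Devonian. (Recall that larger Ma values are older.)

The oldest of these is Neoarchean (starts 2800 Ma) and the youngest is Jurassic (ends 145 Ma).
In between, by decreasing start age: Siderian (2500), Neoproterozoic (1000), Devonian (419.2), Guadalupian (273.01), Triassic (251.902).

Neoarchean, then Siderian, then Neoproterozoic, then Devonian, then Guadalupian, then Triassic, then Jurassic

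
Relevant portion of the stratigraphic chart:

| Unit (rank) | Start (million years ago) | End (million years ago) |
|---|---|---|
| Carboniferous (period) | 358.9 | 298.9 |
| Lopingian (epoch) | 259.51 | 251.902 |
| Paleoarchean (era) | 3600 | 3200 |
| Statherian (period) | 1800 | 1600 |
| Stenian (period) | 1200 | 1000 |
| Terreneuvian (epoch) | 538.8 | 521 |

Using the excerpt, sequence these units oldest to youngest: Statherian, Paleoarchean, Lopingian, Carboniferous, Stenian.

Paleoarchean, Statherian, Stenian, Carboniferous, Lopingian

Sorting by start age (descending Ma, since larger Ma = older): Paleoarchean start 3600, Statherian start 1800, Stenian start 1200, Carboniferous start 358.9, Lopingian start 259.51.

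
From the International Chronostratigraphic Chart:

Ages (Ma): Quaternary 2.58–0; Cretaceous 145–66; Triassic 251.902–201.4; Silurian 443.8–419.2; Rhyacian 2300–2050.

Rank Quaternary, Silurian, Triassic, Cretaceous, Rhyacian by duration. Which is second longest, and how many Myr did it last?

Cretaceous, 79 million years

Start − end for each: Quaternary 2.58 − 0 = 2.58; Silurian 443.8 − 419.2 = 24.6; Triassic 251.902 − 201.4 = 50.502; Cretaceous 145 − 66 = 79; Rhyacian 2300 − 2050 = 250.
Ranking these from longest: Rhyacian > Cretaceous > Triassic > Silurian > Quaternary.
Position 2 in that ranking is Cretaceous, which lasted 79 Myr.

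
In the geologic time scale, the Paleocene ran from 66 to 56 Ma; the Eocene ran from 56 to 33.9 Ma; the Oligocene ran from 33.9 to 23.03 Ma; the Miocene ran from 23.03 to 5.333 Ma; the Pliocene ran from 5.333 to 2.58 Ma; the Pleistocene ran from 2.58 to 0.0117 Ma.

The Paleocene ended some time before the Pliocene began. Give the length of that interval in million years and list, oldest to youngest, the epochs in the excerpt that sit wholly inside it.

End of Paleocene = 56 Ma; start of Pliocene = 5.333 Ma.
Gap = 56 − 5.333 = 50.667 Myr.
Epochs wholly inside 56–5.333 Ma: Eocene (56–33.9), Oligocene (33.9–23.03), Miocene (23.03–5.333).

50.667 million years; Eocene, Oligocene, Miocene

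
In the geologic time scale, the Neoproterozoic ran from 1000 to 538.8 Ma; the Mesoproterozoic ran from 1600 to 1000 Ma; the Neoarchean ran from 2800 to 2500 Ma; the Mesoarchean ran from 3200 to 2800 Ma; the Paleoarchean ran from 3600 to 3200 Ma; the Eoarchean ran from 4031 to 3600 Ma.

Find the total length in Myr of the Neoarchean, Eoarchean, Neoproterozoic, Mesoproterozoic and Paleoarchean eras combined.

2192.2 million years

Duration is start − end for each: (2800 − 2500) + (4031 − 3600) + (1000 − 538.8) + (1600 − 1000) + (3600 − 3200).
That is 300 + 431 + 461.2 + 600 + 400, which totals 2192.2 million years.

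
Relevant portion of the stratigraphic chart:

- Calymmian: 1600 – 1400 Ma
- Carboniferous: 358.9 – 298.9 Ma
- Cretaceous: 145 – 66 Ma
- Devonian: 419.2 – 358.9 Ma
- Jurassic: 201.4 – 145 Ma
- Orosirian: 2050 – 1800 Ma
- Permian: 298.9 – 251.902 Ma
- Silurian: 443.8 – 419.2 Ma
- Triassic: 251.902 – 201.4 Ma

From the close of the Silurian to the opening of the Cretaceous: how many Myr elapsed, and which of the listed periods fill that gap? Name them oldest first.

End of Silurian = 419.2 Ma; start of Cretaceous = 145 Ma.
Gap = 419.2 − 145 = 274.2 Myr.
Periods wholly inside 419.2–145 Ma: Devonian (419.2–358.9), Carboniferous (358.9–298.9), Permian (298.9–251.902), Triassic (251.902–201.4), Jurassic (201.4–145).

274.2 million years; Devonian, Carboniferous, Permian, Triassic, Jurassic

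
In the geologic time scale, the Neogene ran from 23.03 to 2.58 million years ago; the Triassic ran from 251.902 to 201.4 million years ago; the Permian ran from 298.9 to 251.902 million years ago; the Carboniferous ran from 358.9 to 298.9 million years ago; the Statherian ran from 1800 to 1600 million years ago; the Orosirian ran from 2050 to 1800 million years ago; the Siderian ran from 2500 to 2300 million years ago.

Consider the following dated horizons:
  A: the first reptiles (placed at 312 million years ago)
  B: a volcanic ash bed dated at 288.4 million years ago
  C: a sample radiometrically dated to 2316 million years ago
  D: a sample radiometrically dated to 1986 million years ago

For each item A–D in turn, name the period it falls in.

A — Carboniferous; B — Permian; C — Siderian; D — Orosirian

A: 312 Ma lies in 358.9–298.9 Ma, so Carboniferous.
B: 288.4 Ma lies in 298.9–251.902 Ma, so Permian.
C: 2316 Ma lies in 2500–2300 Ma, so Siderian.
D: 1986 Ma lies in 2050–1800 Ma, so Orosirian.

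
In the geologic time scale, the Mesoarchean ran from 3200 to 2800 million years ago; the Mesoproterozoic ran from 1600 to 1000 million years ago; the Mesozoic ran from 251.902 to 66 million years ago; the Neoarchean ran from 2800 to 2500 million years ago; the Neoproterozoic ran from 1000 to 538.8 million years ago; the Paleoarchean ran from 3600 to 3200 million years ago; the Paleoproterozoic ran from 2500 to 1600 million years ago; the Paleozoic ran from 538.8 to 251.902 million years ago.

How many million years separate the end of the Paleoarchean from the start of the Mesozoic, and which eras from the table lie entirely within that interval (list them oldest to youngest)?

The Paleoarchean closes at 3200 Ma and the Mesozoic opens at 251.902 Ma, so the interval is 3200 − 251.902 = 2948.098 Myr.
An era fits inside if it starts at or after 3200 Ma and ends at or before 251.902 Ma; oldest first that gives Mesoarchean, Neoarchean, Paleoproterozoic, Mesoproterozoic, Neoproterozoic, Paleozoic.

2948.098 million years; Mesoarchean, Neoarchean, Paleoproterozoic, Mesoproterozoic, Neoproterozoic, Paleozoic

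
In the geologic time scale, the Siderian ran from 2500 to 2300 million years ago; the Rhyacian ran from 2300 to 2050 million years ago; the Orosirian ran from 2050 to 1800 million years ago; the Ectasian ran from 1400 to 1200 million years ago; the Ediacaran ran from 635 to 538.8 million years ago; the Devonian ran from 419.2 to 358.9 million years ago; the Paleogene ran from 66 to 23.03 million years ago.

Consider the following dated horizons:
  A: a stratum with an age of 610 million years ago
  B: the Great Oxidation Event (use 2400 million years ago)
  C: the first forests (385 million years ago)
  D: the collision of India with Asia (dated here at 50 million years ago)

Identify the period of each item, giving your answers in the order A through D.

A — Ediacaran; B — Siderian; C — Devonian; D — Paleogene

A: 610 Ma lies in 635–538.8 Ma, so Ediacaran.
B: 2400 Ma lies in 2500–2300 Ma, so Siderian.
C: 385 Ma lies in 419.2–358.9 Ma, so Devonian.
D: 50 Ma lies in 66–23.03 Ma, so Paleogene.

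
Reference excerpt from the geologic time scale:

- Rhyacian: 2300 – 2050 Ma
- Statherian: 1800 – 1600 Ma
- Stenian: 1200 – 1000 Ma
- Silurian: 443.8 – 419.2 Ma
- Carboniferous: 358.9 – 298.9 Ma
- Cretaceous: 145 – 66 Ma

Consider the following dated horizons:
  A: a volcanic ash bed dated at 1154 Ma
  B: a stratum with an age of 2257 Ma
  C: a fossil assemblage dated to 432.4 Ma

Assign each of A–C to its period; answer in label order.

A — Stenian; B — Rhyacian; C — Silurian

A: 1154 Ma lies in 1200–1000 Ma, so Stenian.
B: 2257 Ma lies in 2300–2050 Ma, so Rhyacian.
C: 432.4 Ma lies in 443.8–419.2 Ma, so Silurian.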